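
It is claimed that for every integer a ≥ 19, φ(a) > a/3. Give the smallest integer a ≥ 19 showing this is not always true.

Check each integer a ≥ 19 in order until the claim fails.
The first 5 eligible values, up to a = 23, all satisfy the conclusion.
a = 24: φ(24) = 8 and 24/3 = 8, so φ(24) ≤ 24/3.
Thus a = 24 disproves the claim, and no smaller a works.

a = 24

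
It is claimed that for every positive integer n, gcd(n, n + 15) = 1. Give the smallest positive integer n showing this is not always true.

Check each positive integer n in order until gcd(n, n + 15) > 1.
For n = 1, 2 the conclusion holds.
n = 3: gcd(3, 18) = 3.

n = 3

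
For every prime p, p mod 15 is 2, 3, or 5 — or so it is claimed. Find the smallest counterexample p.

p = 7

Check each prime p in order until the claim fails.
p = 2: 2 mod 15 = 2.
p = 3: 3 mod 15 = 3.
p = 5: 5 mod 15 = 5.
p = 7: 7 mod 15 = 7 — not in {2, 3, 5}.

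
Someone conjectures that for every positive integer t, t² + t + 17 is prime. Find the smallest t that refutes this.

A counterexample is any positive integer t such that t² + t + 17 is not prime; we check each in order.
For t = 1, 2, 3, 4, …, 13, 14, 15 the conclusion holds.
t = 16: t² + t + 17 = 289 = 17 × 17, composite.
Thus t = 16 disproves the claim, and no smaller t works.

t = 16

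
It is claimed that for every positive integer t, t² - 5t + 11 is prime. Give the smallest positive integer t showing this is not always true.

Check each positive integer t in order until t² - 5t + 11 is not prime.
t = 1: t² - 5t + 11 = 7, prime.
t = 2: t² - 5t + 11 = 5, prime.
t = 3: t² - 5t + 11 = 5, prime.
t = 4: t² - 5t + 11 = 7, prime.
t = 5: t² - 5t + 11 = 11, prime.
t = 6: t² - 5t + 11 = 17, prime.
t = 7: t² - 5t + 11 = 25 = 5 × 5, composite.

t = 7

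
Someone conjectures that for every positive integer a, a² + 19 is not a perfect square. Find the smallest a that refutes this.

Check each positive integer a in order until a² + 19 is a perfect square.
a = 1: 1² + 19 = 20, not a perfect square.
a = 2: 2² + 19 = 23, not a perfect square.
a = 3: 3² + 19 = 28, not a perfect square.
a = 4: 4² + 19 = 35, not a perfect square.
a = 5: 5² + 19 = 44, not a perfect square.
a = 6: 6² + 19 = 55, not a perfect square.
a = 7: 7² + 19 = 68, not a perfect square.
a = 8: 8² + 19 = 83, not a perfect square.
a = 9: 9² + 19 = 100 = 10², a perfect square.
So a = 9 is the smallest counterexample.

a = 9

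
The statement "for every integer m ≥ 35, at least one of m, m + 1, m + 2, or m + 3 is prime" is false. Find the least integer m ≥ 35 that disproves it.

We need the least integer m ≥ 35 for which m, m + 1, m + 2, m + 3 are all composite.
The first 13 eligible values, up to m = 47, all satisfy the conclusion.
m = 48: 48 = 2 × 24; 49 = 7 × 7; 50 = 2 × 25; 51 = 3 × 17 — all composite.
Thus m = 48 disproves the claim, and no smaller m works.

m = 48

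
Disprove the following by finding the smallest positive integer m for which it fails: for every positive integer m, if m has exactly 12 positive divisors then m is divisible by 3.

A counterexample is any positive integer m such that m has exactly 12 positive divisors but m is not divisible by 3; we check each in order.
The first 8 eligible values, up to m = 132, all satisfy the conclusion.
m = 140: τ(140) = 12; 140 mod 3 = 2.
Thus m = 140 disproves the claim, and no smaller m works.

m = 140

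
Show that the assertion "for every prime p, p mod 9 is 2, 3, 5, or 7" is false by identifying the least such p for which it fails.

We need the least prime p for which the claim fails.
p = 2: 2 mod 9 = 2.
p = 3: 3 mod 9 = 3.
p = 5: 5 mod 9 = 5.
p = 7: 7 mod 9 = 7.
p = 11: 11 mod 9 = 2.
p = 13: 13 mod 9 = 4 — not in {2, 3, 5, 7}.
Thus p = 13 disproves the claim, and no smaller p works.

p = 13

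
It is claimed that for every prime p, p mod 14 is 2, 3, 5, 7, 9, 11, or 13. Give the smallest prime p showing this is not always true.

A counterexample is any prime p such that the claim fails; we check each in order.
The first 9 eligible values, up to p = 23, all satisfy the conclusion.
p = 29: 29 mod 14 = 1 — not in {2, 3, 5, 7, 9, 11, 13}.

p = 29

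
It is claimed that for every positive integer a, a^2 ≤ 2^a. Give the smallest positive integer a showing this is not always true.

We need the least positive integer a for which a^2 > 2^a.
a = 1: a^2 = 1 and 2^a = 2, so 1 ≤ 2.
a = 2: a^2 = 4 and 2^a = 4, so 4 ≤ 4.
a = 3: a^2 = 9 and 2^a = 8, so 9 > 8.
Hence a = 3 is a counterexample.

a = 3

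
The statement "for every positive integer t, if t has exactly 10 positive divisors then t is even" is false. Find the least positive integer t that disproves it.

Check each positive integer t in order until t has exactly 10 positive divisors but t is odd.
For t = 48, 80, 112, 162, 176, 208, 272, 304, 368 the conclusion holds.
t = 405: divisors of 405: 10 divisors; 405 is odd.
Hence t = 405 is a counterexample.

t = 405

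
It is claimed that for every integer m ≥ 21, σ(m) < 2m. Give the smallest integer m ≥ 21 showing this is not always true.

m = 24

We need the least integer m ≥ 21 for which the claim fails.
m = 21: σ(21) = 32; 32 < 42.
m = 22: σ(22) = 36; 36 < 44.
m = 23: σ(23) = 24; 24 < 46.
m = 24: σ(24) = 60; 60 ≥ 48.
Hence m = 24 is a counterexample.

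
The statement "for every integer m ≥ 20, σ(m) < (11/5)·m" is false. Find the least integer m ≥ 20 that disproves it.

m = 24

We need the least integer m ≥ 20 for which the claim fails.
The first 4 eligible values, up to m = 23, all satisfy the conclusion.
m = 24: σ(24) = 60; 60 ≥ 264/5.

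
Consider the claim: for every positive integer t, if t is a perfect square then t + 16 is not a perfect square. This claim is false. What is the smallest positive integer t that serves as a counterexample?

t = 9

We need the least positive integer t for which t is a perfect square but t + 16 is a perfect square.
For t = 1, 4 the conclusion holds.
t = 9: 9 = 3² and 9 + 16 = 25 = 5².
Thus t = 9 disproves the claim, and no smaller t works.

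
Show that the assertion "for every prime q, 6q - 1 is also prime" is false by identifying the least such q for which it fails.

A counterexample is any prime q such that 6q - 1 is not prime; we check each in order.
For q = 2, 3, 5, 7 the conclusion holds.
q = 11: 6q - 1 = 65 = 5 × 13, not prime.

q = 11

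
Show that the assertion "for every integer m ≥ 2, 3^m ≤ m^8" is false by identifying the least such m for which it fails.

m = 23

The first 21 eligible values, up to m = 22, all satisfy the conclusion.
m = 23: 3^m = 94143178827 and m^8 = 78310985281, so 94143178827 > 78310985281.
Hence m = 23 is a counterexample.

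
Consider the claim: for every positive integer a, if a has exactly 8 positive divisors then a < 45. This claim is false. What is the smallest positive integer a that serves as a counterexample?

Check each positive integer a in order until a has exactly 8 positive divisors but the claim fails.
For a = 24, 30, 40, 42 the conclusion holds.
a = 54: τ(54) = 8; 54 ≥ 45.
So a = 54 is the smallest counterexample.

a = 54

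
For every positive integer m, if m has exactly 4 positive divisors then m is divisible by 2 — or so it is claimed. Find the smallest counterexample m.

A counterexample is any positive integer m such that m has exactly 4 positive divisors but m is not divisible by 2; we check each in order.
m = 6: τ(6) = 4; 6 mod 2 = 0.
m = 8: τ(8) = 4; 8 mod 2 = 0.
m = 10: τ(10) = 4; 10 mod 2 = 0.
m = 14: τ(14) = 4; 14 mod 2 = 0.
m = 15: τ(15) = 4; 15 mod 2 = 1.
Hence m = 15 is a counterexample.

m = 15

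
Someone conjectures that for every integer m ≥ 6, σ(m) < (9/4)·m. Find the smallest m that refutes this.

m = 12

We need the least integer m ≥ 6 for which the claim fails.
m = 6: σ(6) = 12; 12 < 27/2.
m = 7: σ(7) = 8; 8 < 63/4.
m = 8: σ(8) = 15; 15 < 18.
m = 9: σ(9) = 13; 13 < 81/4.
m = 10: σ(10) = 18; 18 < 45/2.
m = 11: σ(11) = 12; 12 < 99/4.
m = 12: σ(12) = 28; 28 ≥ 27.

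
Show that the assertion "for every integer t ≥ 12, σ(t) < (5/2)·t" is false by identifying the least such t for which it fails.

t = 24

Check each integer t ≥ 12 in order until the claim fails.
For t = 12, 13, 14, 15, …, 21, 22, 23 the conclusion holds.
t = 24: σ(24) = 60; 60 ≥ 60.
Hence t = 24 is a counterexample.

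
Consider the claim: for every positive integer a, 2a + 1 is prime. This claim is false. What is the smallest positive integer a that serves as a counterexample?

Check each positive integer a in order until 2a + 1 is not prime.
For a = 1, 2, 3 the conclusion holds.
a = 4: 2a + 1 = 9 = 3 × 3, composite.
So a = 4 is the smallest counterexample.

a = 4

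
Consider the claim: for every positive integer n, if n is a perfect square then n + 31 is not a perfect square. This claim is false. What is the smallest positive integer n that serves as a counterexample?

n = 225

Check each positive integer n in order until n is a perfect square but n + 31 is a perfect square.
For n = 1, 4, 9, 16, …, 144, 169, 196 the conclusion holds.
n = 225: 225 = 15² and 225 + 31 = 256 = 16².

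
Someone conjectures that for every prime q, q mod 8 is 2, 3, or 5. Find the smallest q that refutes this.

q = 7

Check each prime q in order until the claim fails.
For q = 2, 3, 5 the conclusion holds.
q = 7: 7 mod 8 = 7 — not in {2, 3, 5}.
So q = 7 is the smallest counterexample.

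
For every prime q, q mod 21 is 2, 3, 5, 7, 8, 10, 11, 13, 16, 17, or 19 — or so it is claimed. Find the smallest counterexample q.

q = 41

The first 12 eligible values, up to q = 37, all satisfy the conclusion.
q = 41: 41 mod 21 = 20 — not in {2, 3, 5, 7, 8, 10, 11, 13, 16, 17, 19}.
Thus q = 41 disproves the claim, and no smaller q works.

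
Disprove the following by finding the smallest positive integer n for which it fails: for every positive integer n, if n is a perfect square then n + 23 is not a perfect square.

n = 121

We need the least positive integer n for which n is a perfect square but n + 23 is a perfect square.
The first 10 eligible values, up to n = 100, all satisfy the conclusion.
n = 121: 121 = 11² and 121 + 23 = 144 = 12².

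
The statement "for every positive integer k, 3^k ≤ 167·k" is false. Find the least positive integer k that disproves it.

Check each positive integer k in order until 3^k > 167·k.
The first 6 eligible values, up to k = 6, all satisfy the conclusion.
k = 7: 3^k = 2187 and 167·k = 1169, so 2187 > 1169.
So k = 7 is the smallest counterexample.

k = 7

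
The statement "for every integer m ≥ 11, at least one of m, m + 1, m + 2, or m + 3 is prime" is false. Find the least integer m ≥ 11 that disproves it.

Check each integer m ≥ 11 in order until m, m + 1, m + 2, m + 3 are all composite.
The first 13 eligible values, up to m = 23, all satisfy the conclusion.
m = 24: 24 = 2 × 12; 25 = 5 × 5; 26 = 2 × 13; 27 = 3 × 9 — all composite.
So m = 24 is the smallest counterexample.

m = 24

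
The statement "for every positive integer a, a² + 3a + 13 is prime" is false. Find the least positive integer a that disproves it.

a = 9

For a = 1, 2, 3, 4, 5, 6, 7, 8 the conclusion holds.
a = 9: a² + 3a + 13 = 121 = 11 × 11, composite.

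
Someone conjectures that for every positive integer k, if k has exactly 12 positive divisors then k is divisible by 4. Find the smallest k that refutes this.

Check each positive integer k in order until k has exactly 12 positive divisors but k is not divisible by 4.
k = 60: τ(60) = 12; 60 mod 4 = 0.
k = 72: τ(72) = 12; 72 mod 4 = 0.
k = 84: τ(84) = 12; 84 mod 4 = 0.
k = 90: τ(90) = 12; 90 mod 4 = 2.
So k = 90 is the smallest counterexample.

k = 90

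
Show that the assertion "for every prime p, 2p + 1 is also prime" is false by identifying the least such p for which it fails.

p = 7

Check each prime p in order until 2p + 1 is not prime.
For p = 2, 3, 5 the conclusion holds.
p = 7: 2p + 1 = 15 = 3 × 5, not prime.
Hence p = 7 is a counterexample.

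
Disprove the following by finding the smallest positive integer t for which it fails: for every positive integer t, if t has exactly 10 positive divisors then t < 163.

t = 176

For t = 48, 80, 112, 162 the conclusion holds.
t = 176: τ(176) = 10; 176 ≥ 163.
So t = 176 is the smallest counterexample.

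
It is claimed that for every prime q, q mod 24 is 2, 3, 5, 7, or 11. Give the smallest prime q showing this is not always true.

q = 13

The first 5 eligible values, up to q = 11, all satisfy the conclusion.
q = 13: 13 mod 24 = 13 — not in {2, 3, 5, 7, 11}.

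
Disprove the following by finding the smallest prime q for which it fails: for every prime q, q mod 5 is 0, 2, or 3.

Check each prime q in order until the claim fails.
For q = 2, 3, 5, 7 the conclusion holds.
q = 11: 11 mod 5 = 1 — not in {0, 2, 3}.
So q = 11 is the smallest counterexample.

q = 11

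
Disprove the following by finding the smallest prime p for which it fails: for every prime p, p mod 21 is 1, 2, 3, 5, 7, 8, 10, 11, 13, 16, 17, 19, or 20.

A counterexample is any prime p such that the claim fails; we check each in order.
The first 18 eligible values, up to p = 61, all satisfy the conclusion.
p = 67: 67 mod 21 = 4 — not in {1, 2, 3, 5, 7, 8, 10, 11, 13, 16, 17, 19, 20}.
Thus p = 67 disproves the claim, and no smaller p works.

p = 67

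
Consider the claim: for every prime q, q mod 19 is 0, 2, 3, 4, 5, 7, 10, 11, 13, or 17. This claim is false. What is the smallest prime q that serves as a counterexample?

A counterexample is any prime q such that the claim fails; we check each in order.
For q = 2, 3, 5, 7, 11, 13, 17, 19, 23, 29 the conclusion holds.
q = 31: 31 mod 19 = 12 — not in {0, 2, 3, 4, 5, 7, 10, 11, 13, 17}.

q = 31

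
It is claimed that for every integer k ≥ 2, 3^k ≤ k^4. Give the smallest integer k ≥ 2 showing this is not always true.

We need the least integer k ≥ 2 for which 3^k > k^4.
k = 2: 3^k = 9 and k^4 = 16, so 9 ≤ 16.
k = 3: 3^k = 27 and k^4 = 81, so 27 ≤ 81.
k = 4: 3^k = 81 and k^4 = 256, so 81 ≤ 256.
k = 5: 3^k = 243 and k^4 = 625, so 243 ≤ 625.
k = 6: 3^k = 729 and k^4 = 1296, so 729 ≤ 1296.
k = 7: 3^k = 2187 and k^4 = 2401, so 2187 ≤ 2401.
k = 8: 3^k = 6561 and k^4 = 4096, so 6561 > 4096.

k = 8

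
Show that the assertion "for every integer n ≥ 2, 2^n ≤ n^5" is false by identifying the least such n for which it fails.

A counterexample is any integer n ≥ 2 such that 2^n > n^5; we check each in order.
For n = 2, 3, 4, 5, …, 20, 21, 22 the conclusion holds.
n = 23: 2^n = 8388608 and n^5 = 6436343, so 8388608 > 6436343.

n = 23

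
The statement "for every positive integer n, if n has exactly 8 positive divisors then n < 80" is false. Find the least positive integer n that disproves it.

The first 9 eligible values, up to n = 78, all satisfy the conclusion.
n = 88: τ(88) = 8; 88 ≥ 80.
Thus n = 88 disproves the claim, and no smaller n works.

n = 88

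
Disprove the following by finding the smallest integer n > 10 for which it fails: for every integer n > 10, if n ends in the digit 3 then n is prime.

We need the least integer n > 10 for which n ends in the digit 3 but n is not prime.
For n = 13, 23 the conclusion holds.
n = 33: 33 ends in 3; 33 = 3 × 11, composite.

n = 33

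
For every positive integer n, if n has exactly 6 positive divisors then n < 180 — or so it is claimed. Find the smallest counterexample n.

We need the least positive integer n for which n has exactly 6 positive divisors but the claim fails.
For n = 12, 18, 20, 28, …, 171, 172, 175 the conclusion holds.
n = 188: τ(188) = 6; 188 ≥ 180.
Hence n = 188 is a counterexample.

n = 188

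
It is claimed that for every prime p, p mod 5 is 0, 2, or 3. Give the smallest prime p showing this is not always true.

p = 11

Check each prime p in order until the claim fails.
The first 4 eligible values, up to p = 7, all satisfy the conclusion.
p = 11: 11 mod 5 = 1 — not in {0, 2, 3}.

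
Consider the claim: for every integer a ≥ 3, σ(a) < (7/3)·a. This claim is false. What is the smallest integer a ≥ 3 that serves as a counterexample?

a = 12

The first 9 eligible values, up to a = 11, all satisfy the conclusion.
a = 12: σ(12) = 28; 28 ≥ 28.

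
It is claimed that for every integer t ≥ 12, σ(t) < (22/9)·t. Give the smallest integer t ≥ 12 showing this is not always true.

A counterexample is any integer t ≥ 12 such that the claim fails; we check each in order.
For t = 12, 13, 14, 15, …, 21, 22, 23 the conclusion holds.
t = 24: σ(24) = 60; 60 ≥ 176/3.
Hence t = 24 is a counterexample.

t = 24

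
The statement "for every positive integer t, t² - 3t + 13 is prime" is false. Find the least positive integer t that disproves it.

Check each positive integer t in order until t² - 3t + 13 is not prime.
The first 11 eligible values, up to t = 11, all satisfy the conclusion.
t = 12: t² - 3t + 13 = 121 = 11 × 11, composite.

t = 12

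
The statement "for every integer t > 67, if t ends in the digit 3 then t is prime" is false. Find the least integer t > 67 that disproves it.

t = 93

A counterexample is any integer t > 67 such that t ends in the digit 3 but t is not prime; we check each in order.
For t = 73, 83 the conclusion holds.
t = 93: 93 ends in 3; 93 = 3 × 31, composite.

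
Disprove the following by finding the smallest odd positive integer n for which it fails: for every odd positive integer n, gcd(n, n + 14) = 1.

n = 7

n = 1: gcd(1, 15) = 1.
n = 3: gcd(3, 17) = 1.
n = 5: gcd(5, 19) = 1.
n = 7: gcd(7, 21) = 7.
So n = 7 is the smallest counterexample.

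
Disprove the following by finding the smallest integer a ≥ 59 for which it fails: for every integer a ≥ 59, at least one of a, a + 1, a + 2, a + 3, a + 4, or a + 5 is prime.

a = 90

A counterexample is any integer a ≥ 59 such that a, a + 1, a + 2, a + 3, a + 4, a + 5 are all composite; we check each in order.
The first 31 eligible values, up to a = 89, all satisfy the conclusion.
a = 90: 90 = 2 × 45; 91 = 7 × 13; 92 = 2 × 46; 93 = 3 × 31; 94 = 2 × 47; 95 = 5 × 19 — all composite.
Hence a = 90 is a counterexample.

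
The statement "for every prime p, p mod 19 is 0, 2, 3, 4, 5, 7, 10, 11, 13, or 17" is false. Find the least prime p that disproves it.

For p = 2, 3, 5, 7, 11, 13, 17, 19, 23, 29 the conclusion holds.
p = 31: 31 mod 19 = 12 — not in {0, 2, 3, 4, 5, 7, 10, 11, 13, 17}.

p = 31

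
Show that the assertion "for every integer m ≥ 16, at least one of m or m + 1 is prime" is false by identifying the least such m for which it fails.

Check each integer m ≥ 16 in order until m, m + 1 are both composite.
The first 4 eligible values, up to m = 19, all satisfy the conclusion.
m = 20: 20 = 2 × 10; 21 = 3 × 7 — both composite.
So m = 20 is the smallest counterexample.

m = 20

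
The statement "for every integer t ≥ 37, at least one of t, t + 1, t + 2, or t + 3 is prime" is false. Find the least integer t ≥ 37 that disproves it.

Check each integer t ≥ 37 in order until t, t + 1, t + 2, t + 3 are all composite.
For t = 37, 38, 39, 40, …, 45, 46, 47 the conclusion holds.
t = 48: 48 = 2 × 24; 49 = 7 × 7; 50 = 2 × 25; 51 = 3 × 17 — all composite.
Hence t = 48 is a counterexample.

t = 48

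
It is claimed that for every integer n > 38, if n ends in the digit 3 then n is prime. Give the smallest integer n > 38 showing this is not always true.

n = 63

We need the least integer n > 38 for which n ends in the digit 3 but n is not prime.
n = 43: 43 ends in 3 and is prime.
n = 53: 53 ends in 3 and is prime.
n = 63: 63 ends in 3; 63 = 3 × 21, composite.
Hence n = 63 is a counterexample.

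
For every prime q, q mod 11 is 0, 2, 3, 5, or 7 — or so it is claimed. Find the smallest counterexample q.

q = 17

We need the least prime q for which the claim fails.
The first 6 eligible values, up to q = 13, all satisfy the conclusion.
q = 17: 17 mod 11 = 6 — not in {0, 2, 3, 5, 7}.
Thus q = 17 disproves the claim, and no smaller q works.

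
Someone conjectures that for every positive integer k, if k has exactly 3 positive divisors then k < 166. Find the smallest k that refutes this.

k = 169

For k = 4, 9, 25, 49, 121 the conclusion holds.
k = 169: τ(169) = 3; 169 ≥ 166.
Thus k = 169 disproves the claim, and no smaller k works.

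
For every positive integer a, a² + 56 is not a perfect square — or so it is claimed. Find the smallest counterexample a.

a = 5

For a = 1, 2, 3, 4 the conclusion holds.
a = 5: 5² + 56 = 81 = 9², a perfect square.
Hence a = 5 is a counterexample.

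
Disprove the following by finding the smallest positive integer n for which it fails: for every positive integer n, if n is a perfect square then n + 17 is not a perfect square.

n = 64

For n = 1, 4, 9, 16, 25, 36, 49 the conclusion holds.
n = 64: 64 = 8² and 64 + 17 = 81 = 9².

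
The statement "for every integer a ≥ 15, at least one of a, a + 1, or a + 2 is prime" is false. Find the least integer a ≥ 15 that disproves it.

a = 15: 17 is prime.
a = 16: 17 is prime.
a = 17: 17 is prime.
a = 18: 19 is prime.
a = 19: 19 is prime.
a = 20: 20 = 2 × 10; 21 = 3 × 7; 22 = 2 × 11 — all composite.
Thus a = 20 disproves the claim, and no smaller a works.

a = 20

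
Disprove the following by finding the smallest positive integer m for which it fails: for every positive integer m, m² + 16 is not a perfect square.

m = 3

We need the least positive integer m for which m² + 16 is a perfect square.
m = 1: 1² + 16 = 17, not a perfect square.
m = 2: 2² + 16 = 20, not a perfect square.
m = 3: 3² + 16 = 25 = 5², a perfect square.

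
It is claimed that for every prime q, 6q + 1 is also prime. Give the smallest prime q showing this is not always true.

q = 19

For q = 2, 3, 5, 7, 11, 13, 17 the conclusion holds.
q = 19: 6q + 1 = 115 = 5 × 23, not prime.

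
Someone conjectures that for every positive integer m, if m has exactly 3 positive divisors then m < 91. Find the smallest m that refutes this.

m = 121

A counterexample is any positive integer m such that m has exactly 3 positive divisors but the claim fails; we check each in order.
For m = 4, 9, 25, 49 the conclusion holds.
m = 121: τ(121) = 3; 121 ≥ 91.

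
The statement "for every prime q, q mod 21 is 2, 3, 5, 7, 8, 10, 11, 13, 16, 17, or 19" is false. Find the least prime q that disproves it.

For q = 2, 3, 5, 7, …, 29, 31, 37 the conclusion holds.
q = 41: 41 mod 21 = 20 — not in {2, 3, 5, 7, 8, 10, 11, 13, 16, 17, 19}.
Thus q = 41 disproves the claim, and no smaller q works.

q = 41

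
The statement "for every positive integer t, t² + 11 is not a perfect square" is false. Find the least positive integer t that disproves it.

t = 5

t = 1: 1² + 11 = 12, not a perfect square.
t = 2: 2² + 11 = 15, not a perfect square.
t = 3: 3² + 11 = 20, not a perfect square.
t = 4: 4² + 11 = 27, not a perfect square.
t = 5: 5² + 11 = 36 = 6², a perfect square.
So t = 5 is the smallest counterexample.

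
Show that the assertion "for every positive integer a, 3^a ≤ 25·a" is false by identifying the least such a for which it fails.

a = 5

Check each positive integer a in order until 3^a > 25·a.
For a = 1, 2, 3, 4 the conclusion holds.
a = 5: 3^a = 243 and 25·a = 125, so 243 > 125.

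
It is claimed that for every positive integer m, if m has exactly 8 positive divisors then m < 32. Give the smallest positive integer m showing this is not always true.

m = 40

A counterexample is any positive integer m such that m has exactly 8 positive divisors but the claim fails; we check each in order.
For m = 24, 30 the conclusion holds.
m = 40: τ(40) = 8; 40 ≥ 32.
So m = 40 is the smallest counterexample.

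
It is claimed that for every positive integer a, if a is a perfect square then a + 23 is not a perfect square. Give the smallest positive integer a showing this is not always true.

A counterexample is any positive integer a such that a is a perfect square but a + 23 is a perfect square; we check each in order.
For a = 1, 4, 9, 16, 25, 36, 49, 64, 81, 100 the conclusion holds.
a = 121: 121 = 11² and 121 + 23 = 144 = 12².

a = 121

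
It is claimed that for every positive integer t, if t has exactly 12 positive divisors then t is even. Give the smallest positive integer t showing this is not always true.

t = 315

We need the least positive integer t for which t has exactly 12 positive divisors but t is odd.
For t = 60, 72, 84, 90, …, 294, 306, 308 the conclusion holds.
t = 315: divisors of 315: 12 divisors; 315 is odd.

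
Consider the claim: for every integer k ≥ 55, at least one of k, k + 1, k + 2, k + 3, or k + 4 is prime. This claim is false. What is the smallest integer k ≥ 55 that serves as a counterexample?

For k = 55, 56, 57, 58, 59, 60, 61 the conclusion holds.
k = 62: 62 = 2 × 31; 63 = 3 × 21; 64 = 2 × 32; 65 = 5 × 13; 66 = 2 × 33 — all composite.

k = 62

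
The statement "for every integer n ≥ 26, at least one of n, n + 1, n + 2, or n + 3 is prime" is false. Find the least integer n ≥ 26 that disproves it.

For n = 26, 27, 28, 29, 30, 31 the conclusion holds.
n = 32: 32 = 2 × 16; 33 = 3 × 11; 34 = 2 × 17; 35 = 5 × 7 — all composite.
So n = 32 is the smallest counterexample.

n = 32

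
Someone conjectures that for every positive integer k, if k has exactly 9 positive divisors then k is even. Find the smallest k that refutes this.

We need the least positive integer k for which k has exactly 9 positive divisors but k is odd.
For k = 36, 100, 196 the conclusion holds.
k = 225: divisors of 225: 9 divisors; 225 is odd.

k = 225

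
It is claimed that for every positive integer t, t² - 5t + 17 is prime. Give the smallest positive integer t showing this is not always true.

t = 13

A counterexample is any positive integer t such that t² - 5t + 17 is not prime; we check each in order.
The first 12 eligible values, up to t = 12, all satisfy the conclusion.
t = 13: t² - 5t + 17 = 121 = 11 × 11, composite.
Hence t = 13 is a counterexample.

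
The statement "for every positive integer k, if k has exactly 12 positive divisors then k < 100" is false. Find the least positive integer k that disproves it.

k = 108

A counterexample is any positive integer k such that k has exactly 12 positive divisors but the claim fails; we check each in order.
For k = 60, 72, 84, 90, 96 the conclusion holds.
k = 108: τ(108) = 12; 108 ≥ 100.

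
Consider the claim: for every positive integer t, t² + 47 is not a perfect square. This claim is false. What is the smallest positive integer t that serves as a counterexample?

We need the least positive integer t for which t² + 47 is a perfect square.
For t = 1, 2, 3, 4, …, 20, 21, 22 the conclusion holds.
t = 23: 23² + 47 = 576 = 24², a perfect square.
Thus t = 23 disproves the claim, and no smaller t works.

t = 23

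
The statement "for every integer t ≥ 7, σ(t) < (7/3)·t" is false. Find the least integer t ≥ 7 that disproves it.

The first 5 eligible values, up to t = 11, all satisfy the conclusion.
t = 12: σ(12) = 28; 28 ≥ 28.

t = 12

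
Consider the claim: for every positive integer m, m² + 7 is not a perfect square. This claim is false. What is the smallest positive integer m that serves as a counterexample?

m = 3

A counterexample is any positive integer m such that m² + 7 is a perfect square; we check each in order.
m = 1: 1² + 7 = 8, not a perfect square.
m = 2: 2² + 7 = 11, not a perfect square.
m = 3: 3² + 7 = 16 = 4², a perfect square.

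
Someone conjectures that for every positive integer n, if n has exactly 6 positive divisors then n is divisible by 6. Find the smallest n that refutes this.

n = 20

Check each positive integer n in order until n has exactly 6 positive divisors but n is not divisible by 6.
For n = 12, 18 the conclusion holds.
n = 20: τ(20) = 6; 20 mod 6 = 2.
So n = 20 is the smallest counterexample.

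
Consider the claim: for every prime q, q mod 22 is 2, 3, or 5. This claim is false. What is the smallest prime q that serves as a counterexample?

Check each prime q in order until the claim fails.
For q = 2, 3, 5 the conclusion holds.
q = 7: 7 mod 22 = 7 — not in {2, 3, 5}.

q = 7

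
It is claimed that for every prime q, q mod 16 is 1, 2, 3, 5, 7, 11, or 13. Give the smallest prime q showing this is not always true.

A counterexample is any prime q such that the claim fails; we check each in order.
For q = 2, 3, 5, 7, 11, 13, 17, 19, 23, 29 the conclusion holds.
q = 31: 31 mod 16 = 15 — not in {1, 2, 3, 5, 7, 11, 13}.

q = 31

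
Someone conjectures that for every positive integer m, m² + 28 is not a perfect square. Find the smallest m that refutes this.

m = 6

A counterexample is any positive integer m such that m² + 28 is a perfect square; we check each in order.
The first 5 eligible values, up to m = 5, all satisfy the conclusion.
m = 6: 6² + 28 = 64 = 8², a perfect square.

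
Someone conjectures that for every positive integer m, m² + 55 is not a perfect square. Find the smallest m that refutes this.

m = 3

Check each positive integer m in order until m² + 55 is a perfect square.
For m = 1, 2 the conclusion holds.
m = 3: 3² + 55 = 64 = 8², a perfect square.
Thus m = 3 disproves the claim, and no smaller m works.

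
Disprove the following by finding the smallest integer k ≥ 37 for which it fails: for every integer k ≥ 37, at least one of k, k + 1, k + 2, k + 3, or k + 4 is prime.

For k = 37, 38, 39, 40, …, 45, 46, 47 the conclusion holds.
k = 48: 48 = 2 × 24; 49 = 7 × 7; 50 = 2 × 25; 51 = 3 × 17; 52 = 2 × 26 — all composite.

k = 48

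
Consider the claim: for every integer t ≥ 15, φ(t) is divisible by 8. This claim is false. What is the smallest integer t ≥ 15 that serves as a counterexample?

t = 18

Check each integer t ≥ 15 in order until φ(t) is not divisible by 8.
t = 15: φ(15) = 8; 8 mod 8 = 0.
t = 16: φ(16) = 8; 8 mod 8 = 0.
t = 17: φ(17) = 16; 16 mod 8 = 0.
t = 18: φ(18) = 6; 6 mod 8 = 6.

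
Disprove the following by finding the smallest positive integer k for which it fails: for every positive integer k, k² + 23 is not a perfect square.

For k = 1, 2, 3, 4, 5, 6, 7, 8, 9, 10 the conclusion holds.
k = 11: 11² + 23 = 144 = 12², a perfect square.

k = 11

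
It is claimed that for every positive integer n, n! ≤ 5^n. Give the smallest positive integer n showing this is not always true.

For n = 1, 2, 3, 4, …, 9, 10, 11 the conclusion holds.
n = 12: n! = 479001600 and 5^n = 244140625, so 479001600 > 244140625.
So n = 12 is the smallest counterexample.

n = 12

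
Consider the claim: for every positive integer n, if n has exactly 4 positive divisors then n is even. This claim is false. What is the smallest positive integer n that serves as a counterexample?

For n = 6, 8, 10, 14 the conclusion holds.
n = 15: divisors of 15: 1, 3, 5, 15; 15 is odd.
Hence n = 15 is a counterexample.

n = 15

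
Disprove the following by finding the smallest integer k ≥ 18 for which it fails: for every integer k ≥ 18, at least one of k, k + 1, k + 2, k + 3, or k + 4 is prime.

k = 24

Check each integer k ≥ 18 in order until k, k + 1, k + 2, k + 3, k + 4 are all composite.
k = 18: 19 is prime.
k = 19: 19 is prime.
k = 20: 23 is prime.
k = 21: 23 is prime.
k = 22: 23 is prime.
k = 23: 23 is prime.
k = 24: 24 = 2 × 12; 25 = 5 × 5; 26 = 2 × 13; 27 = 3 × 9; 28 = 2 × 14 — all composite.
Thus k = 24 disproves the claim, and no smaller k works.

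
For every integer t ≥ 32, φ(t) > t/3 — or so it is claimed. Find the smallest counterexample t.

t = 32: φ(32) = 16 and 32/3 = 32/3, so φ(32) > 32/3.
t = 33: φ(33) = 20 and 33/3 = 11, so φ(33) > 33/3.
t = 34: φ(34) = 16 and 34/3 = 34/3, so φ(34) > 34/3.
t = 35: φ(35) = 24 and 35/3 = 35/3, so φ(35) > 35/3.
t = 36: φ(36) = 12 and 36/3 = 12, so φ(36) ≤ 36/3.

t = 36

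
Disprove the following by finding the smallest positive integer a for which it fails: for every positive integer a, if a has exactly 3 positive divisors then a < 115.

We need the least positive integer a for which a has exactly 3 positive divisors but the claim fails.
a = 4: τ(4) = 3; 4 < 115.
a = 9: τ(9) = 3; 9 < 115.
a = 25: τ(25) = 3; 25 < 115.
a = 49: τ(49) = 3; 49 < 115.
a = 121: τ(121) = 3; 121 ≥ 115.

a = 121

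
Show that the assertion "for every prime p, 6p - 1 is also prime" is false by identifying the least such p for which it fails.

p = 11

We need the least prime p for which 6p - 1 is not prime.
p = 2: 6p - 1 = 11, prime.
p = 3: 6p - 1 = 17, prime.
p = 5: 6p - 1 = 29, prime.
p = 7: 6p - 1 = 41, prime.
p = 11: 6p - 1 = 65 = 5 × 13, not prime.
Thus p = 11 disproves the claim, and no smaller p works.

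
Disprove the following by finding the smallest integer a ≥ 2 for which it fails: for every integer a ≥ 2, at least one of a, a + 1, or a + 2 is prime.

We need the least integer a ≥ 2 for which a, a + 1, a + 2 are all composite.
The first 6 eligible values, up to a = 7, all satisfy the conclusion.
a = 8: 8 = 2 × 4; 9 = 3 × 3; 10 = 2 × 5 — all composite.
Thus a = 8 disproves the claim, and no smaller a works.

a = 8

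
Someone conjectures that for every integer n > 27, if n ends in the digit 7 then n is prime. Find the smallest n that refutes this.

Check each integer n > 27 in order until n ends in the digit 7 but n is not prime.
For n = 37, 47 the conclusion holds.
n = 57: 57 ends in 7; 57 = 3 × 19, composite.
So n = 57 is the smallest counterexample.

n = 57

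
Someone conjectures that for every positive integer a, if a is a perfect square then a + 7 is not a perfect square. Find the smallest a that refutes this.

a = 9

We need the least positive integer a for which a is a perfect square but a + 7 is a perfect square.
a = 1: 1 + 7 = 8, not a perfect square.
a = 4: 4 + 7 = 11, not a perfect square.
a = 9: 9 = 3² and 9 + 7 = 16 = 4².
Thus a = 9 disproves the claim, and no smaller a works.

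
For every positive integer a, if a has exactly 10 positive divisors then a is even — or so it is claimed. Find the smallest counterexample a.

a = 405

A counterexample is any positive integer a such that a has exactly 10 positive divisors but a is odd; we check each in order.
For a = 48, 80, 112, 162, 176, 208, 272, 304, 368 the conclusion holds.
a = 405: divisors of 405: 10 divisors; 405 is odd.
Hence a = 405 is a counterexample.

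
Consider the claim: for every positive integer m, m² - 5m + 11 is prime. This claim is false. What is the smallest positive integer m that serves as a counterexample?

m = 1: m² - 5m + 11 = 7, prime.
m = 2: m² - 5m + 11 = 5, prime.
m = 3: m² - 5m + 11 = 5, prime.
m = 4: m² - 5m + 11 = 7, prime.
m = 5: m² - 5m + 11 = 11, prime.
m = 6: m² - 5m + 11 = 17, prime.
m = 7: m² - 5m + 11 = 25 = 5 × 5, composite.

m = 7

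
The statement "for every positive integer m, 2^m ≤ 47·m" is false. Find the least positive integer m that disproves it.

m = 9

We need the least positive integer m for which 2^m > 47·m.
m = 1: 2^m = 2 and 47·m = 47, so 2 ≤ 47.
m = 2: 2^m = 4 and 47·m = 94, so 4 ≤ 94.
m = 3: 2^m = 8 and 47·m = 141, so 8 ≤ 141.
m = 4: 2^m = 16 and 47·m = 188, so 16 ≤ 188.
m = 5: 2^m = 32 and 47·m = 235, so 32 ≤ 235.
m = 6: 2^m = 64 and 47·m = 282, so 64 ≤ 282.
m = 7: 2^m = 128 and 47·m = 329, so 128 ≤ 329.
m = 8: 2^m = 256 and 47·m = 376, so 256 ≤ 376.
m = 9: 2^m = 512 and 47·m = 423, so 512 > 423.
Thus m = 9 disproves the claim, and no smaller m works.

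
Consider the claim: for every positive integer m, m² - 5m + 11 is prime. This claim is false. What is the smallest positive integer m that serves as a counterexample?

m = 7

m = 1: m² - 5m + 11 = 7, prime.
m = 2: m² - 5m + 11 = 5, prime.
m = 3: m² - 5m + 11 = 5, prime.
m = 4: m² - 5m + 11 = 7, prime.
m = 5: m² - 5m + 11 = 11, prime.
m = 6: m² - 5m + 11 = 17, prime.
m = 7: m² - 5m + 11 = 25 = 5 × 5, composite.
Thus m = 7 disproves the claim, and no smaller m works.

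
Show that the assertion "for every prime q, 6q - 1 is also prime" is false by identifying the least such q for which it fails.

q = 11

Check each prime q in order until 6q - 1 is not prime.
The first 4 eligible values, up to q = 7, all satisfy the conclusion.
q = 11: 6q - 1 = 65 = 5 × 13, not prime.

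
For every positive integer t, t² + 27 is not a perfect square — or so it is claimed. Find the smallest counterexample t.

t = 3

We need the least positive integer t for which t² + 27 is a perfect square.
t = 1: 1² + 27 = 28, not a perfect square.
t = 2: 2² + 27 = 31, not a perfect square.
t = 3: 3² + 27 = 36 = 6², a perfect square.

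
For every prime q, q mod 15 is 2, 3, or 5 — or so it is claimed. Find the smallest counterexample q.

q = 7

We need the least prime q for which the claim fails.
For q = 2, 3, 5 the conclusion holds.
q = 7: 7 mod 15 = 7 — not in {2, 3, 5}.
Thus q = 7 disproves the claim, and no smaller q works.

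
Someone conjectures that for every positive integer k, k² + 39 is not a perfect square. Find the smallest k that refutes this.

Check each positive integer k in order until k² + 39 is a perfect square.
The first 4 eligible values, up to k = 4, all satisfy the conclusion.
k = 5: 5² + 39 = 64 = 8², a perfect square.

k = 5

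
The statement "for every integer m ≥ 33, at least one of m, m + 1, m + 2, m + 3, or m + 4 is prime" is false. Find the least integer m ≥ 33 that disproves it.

m = 48

Check each integer m ≥ 33 in order until m, m + 1, m + 2, m + 3, m + 4 are all composite.
For m = 33, 34, 35, 36, …, 45, 46, 47 the conclusion holds.
m = 48: 48 = 2 × 24; 49 = 7 × 7; 50 = 2 × 25; 51 = 3 × 17; 52 = 2 × 26 — all composite.
Hence m = 48 is a counterexample.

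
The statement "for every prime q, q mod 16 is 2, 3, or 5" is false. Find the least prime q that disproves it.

q = 7

A counterexample is any prime q such that the claim fails; we check each in order.
q = 2: 2 mod 16 = 2.
q = 3: 3 mod 16 = 3.
q = 5: 5 mod 16 = 5.
q = 7: 7 mod 16 = 7 — not in {2, 3, 5}.
Hence q = 7 is a counterexample.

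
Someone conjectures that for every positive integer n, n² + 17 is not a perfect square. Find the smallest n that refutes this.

n = 8

For n = 1, 2, 3, 4, 5, 6, 7 the conclusion holds.
n = 8: 8² + 17 = 81 = 9², a perfect square.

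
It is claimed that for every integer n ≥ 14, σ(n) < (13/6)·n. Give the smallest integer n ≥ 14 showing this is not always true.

n = 18

We need the least integer n ≥ 14 for which the claim fails.
n = 14: σ(14) = 24; 24 < 91/3.
n = 15: σ(15) = 24; 24 < 65/2.
n = 16: σ(16) = 31; 31 < 104/3.
n = 17: σ(17) = 18; 18 < 221/6.
n = 18: σ(18) = 39; 39 ≥ 39.
So n = 18 is the smallest counterexample.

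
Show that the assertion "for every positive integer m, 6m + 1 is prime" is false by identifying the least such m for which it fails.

m = 4

Check each positive integer m in order until 6m + 1 is not prime.
m = 1: 6m + 1 = 7, prime.
m = 2: 6m + 1 = 13, prime.
m = 3: 6m + 1 = 19, prime.
m = 4: 6m + 1 = 25 = 5 × 5, composite.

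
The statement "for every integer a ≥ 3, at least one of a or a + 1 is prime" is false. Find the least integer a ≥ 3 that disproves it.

The first 5 eligible values, up to a = 7, all satisfy the conclusion.
a = 8: 8 = 2 × 4; 9 = 3 × 3 — both composite.
So a = 8 is the smallest counterexample.

a = 8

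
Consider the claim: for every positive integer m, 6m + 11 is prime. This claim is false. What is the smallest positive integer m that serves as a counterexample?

A counterexample is any positive integer m such that 6m + 11 is not prime; we check each in order.
m = 1: 6m + 11 = 17, prime.
m = 2: 6m + 11 = 23, prime.
m = 3: 6m + 11 = 29, prime.
m = 4: 6m + 11 = 35 = 5 × 7, composite.

m = 4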